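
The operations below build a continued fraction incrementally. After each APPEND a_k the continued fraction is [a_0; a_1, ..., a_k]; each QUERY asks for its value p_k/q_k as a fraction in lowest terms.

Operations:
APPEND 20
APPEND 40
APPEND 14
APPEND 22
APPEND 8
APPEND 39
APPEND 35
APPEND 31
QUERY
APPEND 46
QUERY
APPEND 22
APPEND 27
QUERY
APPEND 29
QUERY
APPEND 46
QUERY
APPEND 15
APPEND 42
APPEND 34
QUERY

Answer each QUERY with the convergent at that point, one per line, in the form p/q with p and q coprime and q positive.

84819972624/4235713397
3904452351235/194979326454
2325439288245673/116127063501849
67523722130824311/3371978622449006
3108416657306163979/155227143696156125
66831088614630982405570/3337390105464255477199

APPEND 20: p_0 = 20·1 + 0 = 20, q_0 = 20·0 + 1 = 1 → 20/1
APPEND 40: p_1 = 40·20 + 1 = 801, q_1 = 40·1 + 0 = 40 → 801/40
APPEND 14: p_2 = 14·801 + 20 = 11234, q_2 = 14·40 + 1 = 561 → 11234/561
APPEND 22: p_3 = 22·11234 + 801 = 247949, q_3 = 22·561 + 40 = 12382 → 247949/12382
APPEND 8: p_4 = 8·247949 + 11234 = 1994826, q_4 = 8·12382 + 561 = 99617 → 1994826/99617
APPEND 39: p_5 = 39·1994826 + 247949 = 78046163, q_5 = 39·99617 + 12382 = 3897445 → 78046163/3897445
APPEND 35: p_6 = 35·78046163 + 1994826 = 2733610531, q_6 = 35·3897445 + 99617 = 136510192 → 2733610531/136510192
APPEND 31: p_7 = 31·2733610531 + 78046163 = 84819972624, q_7 = 31·136510192 + 3897445 = 4235713397 → 84819972624/4235713397
APPEND 46: p_8 = 46·84819972624 + 2733610531 = 3904452351235, q_8 = 46·4235713397 + 136510192 = 194979326454 → 3904452351235/194979326454
APPEND 22: p_9 = 22·3904452351235 + 84819972624 = 85982771699794, q_9 = 22·194979326454 + 4235713397 = 4293780895385 → 85982771699794/4293780895385
APPEND 27: p_10 = 27·85982771699794 + 3904452351235 = 2325439288245673, q_10 = 27·4293780895385 + 194979326454 = 116127063501849 → 2325439288245673/116127063501849
APPEND 29: p_11 = 29·2325439288245673 + 85982771699794 = 67523722130824311, q_11 = 29·116127063501849 + 4293780895385 = 3371978622449006 → 67523722130824311/3371978622449006
APPEND 46: p_12 = 46·67523722130824311 + 2325439288245673 = 3108416657306163979, q_12 = 46·3371978622449006 + 116127063501849 = 155227143696156125 → 3108416657306163979/155227143696156125
APPEND 15: p_13 = 15·3108416657306163979 + 67523722130824311 = 46693773581723283996, q_13 = 15·155227143696156125 + 3371978622449006 = 2331779134064790881 → 46693773581723283996/2331779134064790881
APPEND 42: p_14 = 42·46693773581723283996 + 3108416657306163979 = 1964246907089684091811, q_14 = 42·2331779134064790881 + 155227143696156125 = 98089950774417373127 → 1964246907089684091811/98089950774417373127
APPEND 34: p_15 = 34·1964246907089684091811 + 46693773581723283996 = 66831088614630982405570, q_15 = 34·98089950774417373127 + 2331779134064790881 = 3337390105464255477199 → 66831088614630982405570/3337390105464255477199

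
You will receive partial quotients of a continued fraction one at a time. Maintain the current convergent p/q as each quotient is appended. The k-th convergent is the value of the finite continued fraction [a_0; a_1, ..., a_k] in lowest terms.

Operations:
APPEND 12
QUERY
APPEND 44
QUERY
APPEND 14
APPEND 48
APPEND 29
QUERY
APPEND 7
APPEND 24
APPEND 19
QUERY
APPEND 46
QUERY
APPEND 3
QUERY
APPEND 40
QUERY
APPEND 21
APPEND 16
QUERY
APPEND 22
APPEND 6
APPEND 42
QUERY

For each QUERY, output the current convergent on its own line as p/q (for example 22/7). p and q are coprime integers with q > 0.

12/1
529/44
10348615/860757
33464806071/2783470646
1541138553433/128185829489
4656880466370/387340959113
187816357208233/15621824194009
63368622466636441/5270752208726841
356370281289502494667/29641475135745549734

APPEND 12: p_0 = 12·1 + 0 = 12, q_0 = 12·0 + 1 = 1 → 12/1
APPEND 44: p_1 = 44·12 + 1 = 529, q_1 = 44·1 + 0 = 44 → 529/44
APPEND 14: p_2 = 14·529 + 12 = 7418, q_2 = 14·44 + 1 = 617 → 7418/617
APPEND 48: p_3 = 48·7418 + 529 = 356593, q_3 = 48·617 + 44 = 29660 → 356593/29660
APPEND 29: p_4 = 29·356593 + 7418 = 10348615, q_4 = 29·29660 + 617 = 860757 → 10348615/860757
APPEND 7: p_5 = 7·10348615 + 356593 = 72796898, q_5 = 7·860757 + 29660 = 6054959 → 72796898/6054959
APPEND 24: p_6 = 24·72796898 + 10348615 = 1757474167, q_6 = 24·6054959 + 860757 = 146179773 → 1757474167/146179773
APPEND 19: p_7 = 19·1757474167 + 72796898 = 33464806071, q_7 = 19·146179773 + 6054959 = 2783470646 → 33464806071/2783470646
APPEND 46: p_8 = 46·33464806071 + 1757474167 = 1541138553433, q_8 = 46·2783470646 + 146179773 = 128185829489 → 1541138553433/128185829489
APPEND 3: p_9 = 3·1541138553433 + 33464806071 = 4656880466370, q_9 = 3·128185829489 + 2783470646 = 387340959113 → 4656880466370/387340959113
APPEND 40: p_10 = 40·4656880466370 + 1541138553433 = 187816357208233, q_10 = 40·387340959113 + 128185829489 = 15621824194009 → 187816357208233/15621824194009
APPEND 21: p_11 = 21·187816357208233 + 4656880466370 = 3948800381839263, q_11 = 21·15621824194009 + 387340959113 = 328445649033302 → 3948800381839263/328445649033302
APPEND 16: p_12 = 16·3948800381839263 + 187816357208233 = 63368622466636441, q_12 = 16·328445649033302 + 15621824194009 = 5270752208726841 → 63368622466636441/5270752208726841
APPEND 22: p_13 = 22·63368622466636441 + 3948800381839263 = 1398058494647840965, q_13 = 22·5270752208726841 + 328445649033302 = 116284994241023804 → 1398058494647840965/116284994241023804
APPEND 6: p_14 = 6·1398058494647840965 + 63368622466636441 = 8451719590353682231, q_14 = 6·116284994241023804 + 5270752208726841 = 702980717654869665 → 8451719590353682231/702980717654869665
APPEND 42: p_15 = 42·8451719590353682231 + 1398058494647840965 = 356370281289502494667, q_15 = 42·702980717654869665 + 116284994241023804 = 29641475135745549734 → 356370281289502494667/29641475135745549734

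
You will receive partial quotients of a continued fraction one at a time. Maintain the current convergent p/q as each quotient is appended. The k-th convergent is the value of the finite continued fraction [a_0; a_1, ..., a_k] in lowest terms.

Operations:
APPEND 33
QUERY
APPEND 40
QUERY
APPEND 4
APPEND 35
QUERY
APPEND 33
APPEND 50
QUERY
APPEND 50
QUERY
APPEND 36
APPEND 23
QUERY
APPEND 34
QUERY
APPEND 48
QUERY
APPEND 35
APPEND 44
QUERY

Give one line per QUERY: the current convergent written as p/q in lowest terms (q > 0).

33/1
1321/40
187416/5675
309689666/9377475
15490673345/469061186
12848891065323/389067405119
437420270151068/13245187354217
21009021858316587/636158060407535
32394149175552507559/980902359331596983

APPEND 33: p_0 = 33·1 + 0 = 33, q_0 = 33·0 + 1 = 1 → 33/1
APPEND 40: p_1 = 40·33 + 1 = 1321, q_1 = 40·1 + 0 = 40 → 1321/40
APPEND 4: p_2 = 4·1321 + 33 = 5317, q_2 = 4·40 + 1 = 161 → 5317/161
APPEND 35: p_3 = 35·5317 + 1321 = 187416, q_3 = 35·161 + 40 = 5675 → 187416/5675
APPEND 33: p_4 = 33·187416 + 5317 = 6190045, q_4 = 33·5675 + 161 = 187436 → 6190045/187436
APPEND 50: p_5 = 50·6190045 + 187416 = 309689666, q_5 = 50·187436 + 5675 = 9377475 → 309689666/9377475
APPEND 50: p_6 = 50·309689666 + 6190045 = 15490673345, q_6 = 50·9377475 + 187436 = 469061186 → 15490673345/469061186
APPEND 36: p_7 = 36·15490673345 + 309689666 = 557973930086, q_7 = 36·469061186 + 9377475 = 16895580171 → 557973930086/16895580171
APPEND 23: p_8 = 23·557973930086 + 15490673345 = 12848891065323, q_8 = 23·16895580171 + 469061186 = 389067405119 → 12848891065323/389067405119
APPEND 34: p_9 = 34·12848891065323 + 557973930086 = 437420270151068, q_9 = 34·389067405119 + 16895580171 = 13245187354217 → 437420270151068/13245187354217
APPEND 48: p_10 = 48·437420270151068 + 12848891065323 = 21009021858316587, q_10 = 48·13245187354217 + 389067405119 = 636158060407535 → 21009021858316587/636158060407535
APPEND 35: p_11 = 35·21009021858316587 + 437420270151068 = 735753185311231613, q_11 = 35·636158060407535 + 13245187354217 = 22278777301617942 → 735753185311231613/22278777301617942
APPEND 44: p_12 = 44·735753185311231613 + 21009021858316587 = 32394149175552507559, q_12 = 44·22278777301617942 + 636158060407535 = 980902359331596983 → 32394149175552507559/980902359331596983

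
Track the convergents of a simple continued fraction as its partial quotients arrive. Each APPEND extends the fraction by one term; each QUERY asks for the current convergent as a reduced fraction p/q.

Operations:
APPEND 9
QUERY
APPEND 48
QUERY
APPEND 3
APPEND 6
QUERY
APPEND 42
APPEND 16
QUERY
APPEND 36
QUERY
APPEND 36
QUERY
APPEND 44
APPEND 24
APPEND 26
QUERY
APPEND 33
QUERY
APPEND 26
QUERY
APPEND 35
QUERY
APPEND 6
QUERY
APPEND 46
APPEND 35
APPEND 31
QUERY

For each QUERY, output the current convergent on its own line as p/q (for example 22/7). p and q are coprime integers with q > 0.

9/1
433/48
8281/918
5594041/620134
201734586/22363525
7268039137/805707034
200186129401312/22191869021009
6613829429241169/733183846752835
172159751289671706/19084971884594719
6032205124567750879/668707199807568000
36365390498696176980/4031328170730002719
1824347749623606376153854/202240217289271664762653

APPEND 9: p_0 = 9·1 + 0 = 9, q_0 = 9·0 + 1 = 1 → 9/1
APPEND 48: p_1 = 48·9 + 1 = 433, q_1 = 48·1 + 0 = 48 → 433/48
APPEND 3: p_2 = 3·433 + 9 = 1308, q_2 = 3·48 + 1 = 145 → 1308/145
APPEND 6: p_3 = 6·1308 + 433 = 8281, q_3 = 6·145 + 48 = 918 → 8281/918
APPEND 42: p_4 = 42·8281 + 1308 = 349110, q_4 = 42·918 + 145 = 38701 → 349110/38701
APPEND 16: p_5 = 16·349110 + 8281 = 5594041, q_5 = 16·38701 + 918 = 620134 → 5594041/620134
APPEND 36: p_6 = 36·5594041 + 349110 = 201734586, q_6 = 36·620134 + 38701 = 22363525 → 201734586/22363525
APPEND 36: p_7 = 36·201734586 + 5594041 = 7268039137, q_7 = 36·22363525 + 620134 = 805707034 → 7268039137/805707034
APPEND 44: p_8 = 44·7268039137 + 201734586 = 319995456614, q_8 = 44·805707034 + 22363525 = 35473473021 → 319995456614/35473473021
APPEND 24: p_9 = 24·319995456614 + 7268039137 = 7687158997873, q_9 = 24·35473473021 + 805707034 = 852169059538 → 7687158997873/852169059538
APPEND 26: p_10 = 26·7687158997873 + 319995456614 = 200186129401312, q_10 = 26·852169059538 + 35473473021 = 22191869021009 → 200186129401312/22191869021009
APPEND 33: p_11 = 33·200186129401312 + 7687158997873 = 6613829429241169, q_11 = 33·22191869021009 + 852169059538 = 733183846752835 → 6613829429241169/733183846752835
APPEND 26: p_12 = 26·6613829429241169 + 200186129401312 = 172159751289671706, q_12 = 26·733183846752835 + 22191869021009 = 19084971884594719 → 172159751289671706/19084971884594719
APPEND 35: p_13 = 35·172159751289671706 + 6613829429241169 = 6032205124567750879, q_13 = 35·19084971884594719 + 733183846752835 = 668707199807568000 → 6032205124567750879/668707199807568000
APPEND 6: p_14 = 6·6032205124567750879 + 172159751289671706 = 36365390498696176980, q_14 = 6·668707199807568000 + 19084971884594719 = 4031328170730002719 → 36365390498696176980/4031328170730002719
APPEND 46: p_15 = 46·36365390498696176980 + 6032205124567750879 = 1678840168064591891959, q_15 = 46·4031328170730002719 + 668707199807568000 = 186109803053387693074 → 1678840168064591891959/186109803053387693074
APPEND 35: p_16 = 35·1678840168064591891959 + 36365390498696176980 = 58795771272759412395545, q_16 = 35·186109803053387693074 + 4031328170730002719 = 6517874435039299260309 → 58795771272759412395545/6517874435039299260309
APPEND 31: p_17 = 31·58795771272759412395545 + 1678840168064591891959 = 1824347749623606376153854, q_17 = 31·6517874435039299260309 + 186109803053387693074 = 202240217289271664762653 → 1824347749623606376153854/202240217289271664762653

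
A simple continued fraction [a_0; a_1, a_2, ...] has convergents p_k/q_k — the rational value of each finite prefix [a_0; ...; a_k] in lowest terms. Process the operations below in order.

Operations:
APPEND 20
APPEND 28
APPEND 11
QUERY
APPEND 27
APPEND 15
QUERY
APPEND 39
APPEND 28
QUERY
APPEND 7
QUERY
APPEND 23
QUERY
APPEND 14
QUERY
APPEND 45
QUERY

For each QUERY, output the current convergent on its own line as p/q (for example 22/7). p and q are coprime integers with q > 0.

6191/309
2521961/125874
2761199477/137814670
19426920536/969620147
449580371805/22439078051
6313552125806/315116712861
284559426033075/14202691156796

APPEND 20: p_0 = 20·1 + 0 = 20, q_0 = 20·0 + 1 = 1 → 20/1
APPEND 28: p_1 = 28·20 + 1 = 561, q_1 = 28·1 + 0 = 28 → 561/28
APPEND 11: p_2 = 11·561 + 20 = 6191, q_2 = 11·28 + 1 = 309 → 6191/309
APPEND 27: p_3 = 27·6191 + 561 = 167718, q_3 = 27·309 + 28 = 8371 → 167718/8371
APPEND 15: p_4 = 15·167718 + 6191 = 2521961, q_4 = 15·8371 + 309 = 125874 → 2521961/125874
APPEND 39: p_5 = 39·2521961 + 167718 = 98524197, q_5 = 39·125874 + 8371 = 4917457 → 98524197/4917457
APPEND 28: p_6 = 28·98524197 + 2521961 = 2761199477, q_6 = 28·4917457 + 125874 = 137814670 → 2761199477/137814670
APPEND 7: p_7 = 7·2761199477 + 98524197 = 19426920536, q_7 = 7·137814670 + 4917457 = 969620147 → 19426920536/969620147
APPEND 23: p_8 = 23·19426920536 + 2761199477 = 449580371805, q_8 = 23·969620147 + 137814670 = 22439078051 → 449580371805/22439078051
APPEND 14: p_9 = 14·449580371805 + 19426920536 = 6313552125806, q_9 = 14·22439078051 + 969620147 = 315116712861 → 6313552125806/315116712861
APPEND 45: p_10 = 45·6313552125806 + 449580371805 = 284559426033075, q_10 = 45·315116712861 + 22439078051 = 14202691156796 → 284559426033075/14202691156796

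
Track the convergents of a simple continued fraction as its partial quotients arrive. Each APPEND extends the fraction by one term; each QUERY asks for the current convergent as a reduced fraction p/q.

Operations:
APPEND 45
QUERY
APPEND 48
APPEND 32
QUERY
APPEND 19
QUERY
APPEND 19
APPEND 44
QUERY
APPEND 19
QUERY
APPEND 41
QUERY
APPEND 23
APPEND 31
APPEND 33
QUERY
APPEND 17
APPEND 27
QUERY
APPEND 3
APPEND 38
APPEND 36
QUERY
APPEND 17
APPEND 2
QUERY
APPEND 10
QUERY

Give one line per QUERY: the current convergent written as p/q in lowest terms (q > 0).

APPEND 45: p_0 = 45·1 + 0 = 45, q_0 = 45·0 + 1 = 1 → 45/1
APPEND 48: p_1 = 48·45 + 1 = 2161, q_1 = 48·1 + 0 = 48 → 2161/48
APPEND 32: p_2 = 32·2161 + 45 = 69197, q_2 = 32·48 + 1 = 1537 → 69197/1537
APPEND 19: p_3 = 19·69197 + 2161 = 1316904, q_3 = 19·1537 + 48 = 29251 → 1316904/29251
APPEND 19: p_4 = 19·1316904 + 69197 = 25090373, q_4 = 19·29251 + 1537 = 557306 → 25090373/557306
APPEND 44: p_5 = 44·25090373 + 1316904 = 1105293316, q_5 = 44·557306 + 29251 = 24550715 → 1105293316/24550715
APPEND 19: p_6 = 19·1105293316 + 25090373 = 21025663377, q_6 = 19·24550715 + 557306 = 467020891 → 21025663377/467020891
APPEND 41: p_7 = 41·21025663377 + 1105293316 = 863157491773, q_7 = 41·467020891 + 24550715 = 19172407246 → 863157491773/19172407246
APPEND 23: p_8 = 23·863157491773 + 21025663377 = 19873647974156, q_8 = 23·19172407246 + 467020891 = 441432387549 → 19873647974156/441432387549
APPEND 31: p_9 = 31·19873647974156 + 863157491773 = 616946244690609, q_9 = 31·441432387549 + 19172407246 = 13703576421265 → 616946244690609/13703576421265
APPEND 33: p_10 = 33·616946244690609 + 19873647974156 = 20379099722764253, q_10 = 33·13703576421265 + 441432387549 = 452659454289294 → 20379099722764253/452659454289294
APPEND 17: p_11 = 17·20379099722764253 + 616946244690609 = 347061641531682910, q_11 = 17·452659454289294 + 13703576421265 = 7708914299339263 → 347061641531682910/7708914299339263
APPEND 27: p_12 = 27·347061641531682910 + 20379099722764253 = 9391043421078202823, q_12 = 27·7708914299339263 + 452659454289294 = 208593345536449395 → 9391043421078202823/208593345536449395
APPEND 3: p_13 = 3·9391043421078202823 + 347061641531682910 = 28520191904766291379, q_13 = 3·208593345536449395 + 7708914299339263 = 633488950908687448 → 28520191904766291379/633488950908687448
APPEND 38: p_14 = 38·28520191904766291379 + 9391043421078202823 = 1093158335802197275225, q_14 = 38·633488950908687448 + 208593345536449395 = 24281173480066572419 → 1093158335802197275225/24281173480066572419
APPEND 36: p_15 = 36·1093158335802197275225 + 28520191904766291379 = 39382220280783868199479, q_15 = 36·24281173480066572419 + 633488950908687448 = 874755734233305294532 → 39382220280783868199479/874755734233305294532
APPEND 17: p_16 = 17·39382220280783868199479 + 1093158335802197275225 = 670590903109127956666368, q_16 = 17·874755734233305294532 + 24281173480066572419 = 14895128655446256579463 → 670590903109127956666368/14895128655446256579463
APPEND 2: p_17 = 2·670590903109127956666368 + 39382220280783868199479 = 1380564026499039781532215, q_17 = 2·14895128655446256579463 + 874755734233305294532 = 30665013045125818453458 → 1380564026499039781532215/30665013045125818453458
APPEND 10: p_18 = 10·1380564026499039781532215 + 670590903109127956666368 = 14476231168099525771988518, q_18 = 10·30665013045125818453458 + 14895128655446256579463 = 321545259106704441114043 → 14476231168099525771988518/321545259106704441114043

45/1
69197/1537
1316904/29251
1105293316/24550715
21025663377/467020891
863157491773/19172407246
20379099722764253/452659454289294
9391043421078202823/208593345536449395
39382220280783868199479/874755734233305294532
1380564026499039781532215/30665013045125818453458
14476231168099525771988518/321545259106704441114043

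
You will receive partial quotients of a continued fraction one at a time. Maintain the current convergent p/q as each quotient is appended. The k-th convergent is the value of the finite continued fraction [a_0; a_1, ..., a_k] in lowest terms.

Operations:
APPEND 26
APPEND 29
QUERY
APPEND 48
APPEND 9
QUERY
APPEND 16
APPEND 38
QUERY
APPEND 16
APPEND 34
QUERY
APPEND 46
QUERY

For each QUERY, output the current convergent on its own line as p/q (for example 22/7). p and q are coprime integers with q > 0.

APPEND 26: p_0 = 26·1 + 0 = 26, q_0 = 26·0 + 1 = 1 → 26/1
APPEND 29: p_1 = 29·26 + 1 = 755, q_1 = 29·1 + 0 = 29 → 755/29
APPEND 48: p_2 = 48·755 + 26 = 36266, q_2 = 48·29 + 1 = 1393 → 36266/1393
APPEND 9: p_3 = 9·36266 + 755 = 327149, q_3 = 9·1393 + 29 = 12566 → 327149/12566
APPEND 16: p_4 = 16·327149 + 36266 = 5270650, q_4 = 16·12566 + 1393 = 202449 → 5270650/202449
APPEND 38: p_5 = 38·5270650 + 327149 = 200611849, q_5 = 38·202449 + 12566 = 7705628 → 200611849/7705628
APPEND 16: p_6 = 16·200611849 + 5270650 = 3215060234, q_6 = 16·7705628 + 202449 = 123492497 → 3215060234/123492497
APPEND 34: p_7 = 34·3215060234 + 200611849 = 109512659805, q_7 = 34·123492497 + 7705628 = 4206450526 → 109512659805/4206450526
APPEND 46: p_8 = 46·109512659805 + 3215060234 = 5040797411264, q_8 = 46·4206450526 + 123492497 = 193620216693 → 5040797411264/193620216693

755/29
327149/12566
200611849/7705628
109512659805/4206450526
5040797411264/193620216693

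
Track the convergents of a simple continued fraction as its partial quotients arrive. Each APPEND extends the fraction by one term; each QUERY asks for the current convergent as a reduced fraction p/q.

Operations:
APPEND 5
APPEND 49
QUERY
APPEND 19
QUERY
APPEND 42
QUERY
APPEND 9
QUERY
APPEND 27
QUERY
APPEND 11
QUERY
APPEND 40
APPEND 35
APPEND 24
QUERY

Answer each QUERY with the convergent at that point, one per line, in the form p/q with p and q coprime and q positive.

APPEND 5: p_0 = 5·1 + 0 = 5, q_0 = 5·0 + 1 = 1 → 5/1
APPEND 49: p_1 = 49·5 + 1 = 246, q_1 = 49·1 + 0 = 49 → 246/49
APPEND 19: p_2 = 19·246 + 5 = 4679, q_2 = 19·49 + 1 = 932 → 4679/932
APPEND 42: p_3 = 42·4679 + 246 = 196764, q_3 = 42·932 + 49 = 39193 → 196764/39193
APPEND 9: p_4 = 9·196764 + 4679 = 1775555, q_4 = 9·39193 + 932 = 353669 → 1775555/353669
APPEND 27: p_5 = 27·1775555 + 196764 = 48136749, q_5 = 27·353669 + 39193 = 9588256 → 48136749/9588256
APPEND 11: p_6 = 11·48136749 + 1775555 = 531279794, q_6 = 11·9588256 + 353669 = 105824485 → 531279794/105824485
APPEND 40: p_7 = 40·531279794 + 48136749 = 21299328509, q_7 = 40·105824485 + 9588256 = 4242567656 → 21299328509/4242567656
APPEND 35: p_8 = 35·21299328509 + 531279794 = 746007777609, q_8 = 35·4242567656 + 105824485 = 148595692445 → 746007777609/148595692445
APPEND 24: p_9 = 24·746007777609 + 21299328509 = 17925485991125, q_9 = 24·148595692445 + 4242567656 = 3570539186336 → 17925485991125/3570539186336

246/49
4679/932
196764/39193
1775555/353669
48136749/9588256
531279794/105824485
17925485991125/3570539186336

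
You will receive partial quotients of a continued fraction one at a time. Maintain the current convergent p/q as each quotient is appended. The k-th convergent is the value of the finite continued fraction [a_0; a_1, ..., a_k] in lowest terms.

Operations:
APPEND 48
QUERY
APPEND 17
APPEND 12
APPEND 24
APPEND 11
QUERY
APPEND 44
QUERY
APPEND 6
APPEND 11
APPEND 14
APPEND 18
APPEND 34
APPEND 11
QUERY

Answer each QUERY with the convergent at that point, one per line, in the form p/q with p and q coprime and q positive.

48/1
2619767/54512
115507013/2403465
742868429825977/15457574603645

APPEND 48: p_0 = 48·1 + 0 = 48, q_0 = 48·0 + 1 = 1 → 48/1
APPEND 17: p_1 = 17·48 + 1 = 817, q_1 = 17·1 + 0 = 17 → 817/17
APPEND 12: p_2 = 12·817 + 48 = 9852, q_2 = 12·17 + 1 = 205 → 9852/205
APPEND 24: p_3 = 24·9852 + 817 = 237265, q_3 = 24·205 + 17 = 4937 → 237265/4937
APPEND 11: p_4 = 11·237265 + 9852 = 2619767, q_4 = 11·4937 + 205 = 54512 → 2619767/54512
APPEND 44: p_5 = 44·2619767 + 237265 = 115507013, q_5 = 44·54512 + 4937 = 2403465 → 115507013/2403465
APPEND 6: p_6 = 6·115507013 + 2619767 = 695661845, q_6 = 6·2403465 + 54512 = 14475302 → 695661845/14475302
APPEND 11: p_7 = 11·695661845 + 115507013 = 7767787308, q_7 = 11·14475302 + 2403465 = 161631787 → 7767787308/161631787
APPEND 14: p_8 = 14·7767787308 + 695661845 = 109444684157, q_8 = 14·161631787 + 14475302 = 2277320320 → 109444684157/2277320320
APPEND 18: p_9 = 18·109444684157 + 7767787308 = 1977772102134, q_9 = 18·2277320320 + 161631787 = 41153397547 → 1977772102134/41153397547
APPEND 34: p_10 = 34·1977772102134 + 109444684157 = 67353696156713, q_10 = 34·41153397547 + 2277320320 = 1401492836918 → 67353696156713/1401492836918
APPEND 11: p_11 = 11·67353696156713 + 1977772102134 = 742868429825977, q_11 = 11·1401492836918 + 41153397547 = 15457574603645 → 742868429825977/15457574603645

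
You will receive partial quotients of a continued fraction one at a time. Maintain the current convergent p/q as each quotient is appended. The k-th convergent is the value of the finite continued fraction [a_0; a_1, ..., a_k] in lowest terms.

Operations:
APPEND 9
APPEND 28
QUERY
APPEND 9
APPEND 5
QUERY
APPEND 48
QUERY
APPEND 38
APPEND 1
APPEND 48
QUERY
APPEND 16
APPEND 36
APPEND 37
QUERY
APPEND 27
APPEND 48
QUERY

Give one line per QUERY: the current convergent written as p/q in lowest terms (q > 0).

253/28
11683/1293
563070/62317
1076036167/119088827
23018800601484/2547574186303
29885224244407644/3307506205689151

APPEND 9: p_0 = 9·1 + 0 = 9, q_0 = 9·0 + 1 = 1 → 9/1
APPEND 28: p_1 = 28·9 + 1 = 253, q_1 = 28·1 + 0 = 28 → 253/28
APPEND 9: p_2 = 9·253 + 9 = 2286, q_2 = 9·28 + 1 = 253 → 2286/253
APPEND 5: p_3 = 5·2286 + 253 = 11683, q_3 = 5·253 + 28 = 1293 → 11683/1293
APPEND 48: p_4 = 48·11683 + 2286 = 563070, q_4 = 48·1293 + 253 = 62317 → 563070/62317
APPEND 38: p_5 = 38·563070 + 11683 = 21408343, q_5 = 38·62317 + 1293 = 2369339 → 21408343/2369339
APPEND 1: p_6 = 1·21408343 + 563070 = 21971413, q_6 = 1·2369339 + 62317 = 2431656 → 21971413/2431656
APPEND 48: p_7 = 48·21971413 + 21408343 = 1076036167, q_7 = 48·2431656 + 2369339 = 119088827 → 1076036167/119088827
APPEND 16: p_8 = 16·1076036167 + 21971413 = 17238550085, q_8 = 16·119088827 + 2431656 = 1907852888 → 17238550085/1907852888
APPEND 36: p_9 = 36·17238550085 + 1076036167 = 621663839227, q_9 = 36·1907852888 + 119088827 = 68801792795 → 621663839227/68801792795
APPEND 37: p_10 = 37·621663839227 + 17238550085 = 23018800601484, q_10 = 37·68801792795 + 1907852888 = 2547574186303 → 23018800601484/2547574186303
APPEND 27: p_11 = 27·23018800601484 + 621663839227 = 622129280079295, q_11 = 27·2547574186303 + 68801792795 = 68853304822976 → 622129280079295/68853304822976
APPEND 48: p_12 = 48·622129280079295 + 23018800601484 = 29885224244407644, q_12 = 48·68853304822976 + 2547574186303 = 3307506205689151 → 29885224244407644/3307506205689151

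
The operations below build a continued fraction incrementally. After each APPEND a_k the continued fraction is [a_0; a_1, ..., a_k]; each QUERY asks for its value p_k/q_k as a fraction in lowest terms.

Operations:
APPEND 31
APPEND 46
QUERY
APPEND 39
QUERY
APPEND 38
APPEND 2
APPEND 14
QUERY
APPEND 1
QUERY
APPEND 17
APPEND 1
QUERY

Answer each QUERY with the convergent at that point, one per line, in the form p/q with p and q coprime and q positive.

APPEND 31: p_0 = 31·1 + 0 = 31, q_0 = 31·0 + 1 = 1 → 31/1
APPEND 46: p_1 = 46·31 + 1 = 1427, q_1 = 46·1 + 0 = 46 → 1427/46
APPEND 39: p_2 = 39·1427 + 31 = 55684, q_2 = 39·46 + 1 = 1795 → 55684/1795
APPEND 38: p_3 = 38·55684 + 1427 = 2117419, q_3 = 38·1795 + 46 = 68256 → 2117419/68256
APPEND 2: p_4 = 2·2117419 + 55684 = 4290522, q_4 = 2·68256 + 1795 = 138307 → 4290522/138307
APPEND 14: p_5 = 14·4290522 + 2117419 = 62184727, q_5 = 14·138307 + 68256 = 2004554 → 62184727/2004554
APPEND 1: p_6 = 1·62184727 + 4290522 = 66475249, q_6 = 1·2004554 + 138307 = 2142861 → 66475249/2142861
APPEND 17: p_7 = 17·66475249 + 62184727 = 1192263960, q_7 = 17·2142861 + 2004554 = 38433191 → 1192263960/38433191
APPEND 1: p_8 = 1·1192263960 + 66475249 = 1258739209, q_8 = 1·38433191 + 2142861 = 40576052 → 1258739209/40576052

1427/46
55684/1795
62184727/2004554
66475249/2142861
1258739209/40576052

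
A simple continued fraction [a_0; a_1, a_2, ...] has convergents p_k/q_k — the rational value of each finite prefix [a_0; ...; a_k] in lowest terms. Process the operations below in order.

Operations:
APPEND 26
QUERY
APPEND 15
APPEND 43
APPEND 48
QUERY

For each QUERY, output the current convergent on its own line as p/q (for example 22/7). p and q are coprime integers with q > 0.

26/1
808663/31023

APPEND 26: p_0 = 26·1 + 0 = 26, q_0 = 26·0 + 1 = 1 → 26/1
APPEND 15: p_1 = 15·26 + 1 = 391, q_1 = 15·1 + 0 = 15 → 391/15
APPEND 43: p_2 = 43·391 + 26 = 16839, q_2 = 43·15 + 1 = 646 → 16839/646
APPEND 48: p_3 = 48·16839 + 391 = 808663, q_3 = 48·646 + 15 = 31023 → 808663/31023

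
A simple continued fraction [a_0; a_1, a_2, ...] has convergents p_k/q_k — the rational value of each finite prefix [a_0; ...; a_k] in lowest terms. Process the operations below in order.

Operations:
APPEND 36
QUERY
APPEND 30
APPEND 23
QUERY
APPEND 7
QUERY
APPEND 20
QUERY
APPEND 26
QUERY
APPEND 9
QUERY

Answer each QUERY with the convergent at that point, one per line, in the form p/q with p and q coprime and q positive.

APPEND 36: p_0 = 36·1 + 0 = 36, q_0 = 36·0 + 1 = 1 → 36/1
APPEND 30: p_1 = 30·36 + 1 = 1081, q_1 = 30·1 + 0 = 30 → 1081/30
APPEND 23: p_2 = 23·1081 + 36 = 24899, q_2 = 23·30 + 1 = 691 → 24899/691
APPEND 7: p_3 = 7·24899 + 1081 = 175374, q_3 = 7·691 + 30 = 4867 → 175374/4867
APPEND 20: p_4 = 20·175374 + 24899 = 3532379, q_4 = 20·4867 + 691 = 98031 → 3532379/98031
APPEND 26: p_5 = 26·3532379 + 175374 = 92017228, q_5 = 26·98031 + 4867 = 2553673 → 92017228/2553673
APPEND 9: p_6 = 9·92017228 + 3532379 = 831687431, q_6 = 9·2553673 + 98031 = 23081088 → 831687431/23081088

36/1
24899/691
175374/4867
3532379/98031
92017228/2553673
831687431/23081088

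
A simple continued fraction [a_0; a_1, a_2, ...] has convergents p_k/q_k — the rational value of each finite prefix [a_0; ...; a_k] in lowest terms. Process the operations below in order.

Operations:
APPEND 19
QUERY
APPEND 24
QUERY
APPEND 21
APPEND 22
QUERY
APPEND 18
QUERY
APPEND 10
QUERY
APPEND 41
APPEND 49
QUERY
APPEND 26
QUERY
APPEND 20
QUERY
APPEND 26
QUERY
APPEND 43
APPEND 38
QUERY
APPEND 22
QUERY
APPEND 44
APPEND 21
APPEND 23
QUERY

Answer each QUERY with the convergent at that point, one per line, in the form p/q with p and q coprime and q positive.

19/1
457/24
212009/11134
3825778/200917
38469789/2020304
77511739012/4070655973
2016886301439/105920088679
40415237767792/2122472429553
1052813068264031/55290203257057
1722885145646866781/90480136277611209
37948784581404190307/1992942599319929602
809864014901449016676937/42531335660859943010194

APPEND 19: p_0 = 19·1 + 0 = 19, q_0 = 19·0 + 1 = 1 → 19/1
APPEND 24: p_1 = 24·19 + 1 = 457, q_1 = 24·1 + 0 = 24 → 457/24
APPEND 21: p_2 = 21·457 + 19 = 9616, q_2 = 21·24 + 1 = 505 → 9616/505
APPEND 22: p_3 = 22·9616 + 457 = 212009, q_3 = 22·505 + 24 = 11134 → 212009/11134
APPEND 18: p_4 = 18·212009 + 9616 = 3825778, q_4 = 18·11134 + 505 = 200917 → 3825778/200917
APPEND 10: p_5 = 10·3825778 + 212009 = 38469789, q_5 = 10·200917 + 11134 = 2020304 → 38469789/2020304
APPEND 41: p_6 = 41·38469789 + 3825778 = 1581087127, q_6 = 41·2020304 + 200917 = 83033381 → 1581087127/83033381
APPEND 49: p_7 = 49·1581087127 + 38469789 = 77511739012, q_7 = 49·83033381 + 2020304 = 4070655973 → 77511739012/4070655973
APPEND 26: p_8 = 26·77511739012 + 1581087127 = 2016886301439, q_8 = 26·4070655973 + 83033381 = 105920088679 → 2016886301439/105920088679
APPEND 20: p_9 = 20·2016886301439 + 77511739012 = 40415237767792, q_9 = 20·105920088679 + 4070655973 = 2122472429553 → 40415237767792/2122472429553
APPEND 26: p_10 = 26·40415237767792 + 2016886301439 = 1052813068264031, q_10 = 26·2122472429553 + 105920088679 = 55290203257057 → 1052813068264031/55290203257057
APPEND 43: p_11 = 43·1052813068264031 + 40415237767792 = 45311377173121125, q_11 = 43·55290203257057 + 2122472429553 = 2379601212483004 → 45311377173121125/2379601212483004
APPEND 38: p_12 = 38·45311377173121125 + 1052813068264031 = 1722885145646866781, q_12 = 38·2379601212483004 + 55290203257057 = 90480136277611209 → 1722885145646866781/90480136277611209
APPEND 22: p_13 = 22·1722885145646866781 + 45311377173121125 = 37948784581404190307, q_13 = 22·90480136277611209 + 2379601212483004 = 1992942599319929602 → 37948784581404190307/1992942599319929602
APPEND 44: p_14 = 44·37948784581404190307 + 1722885145646866781 = 1671469406727431240289, q_14 = 44·1992942599319929602 + 90480136277611209 = 87779954506354513697 → 1671469406727431240289/87779954506354513697
APPEND 21: p_15 = 21·1671469406727431240289 + 37948784581404190307 = 35138806325857460236376, q_15 = 21·87779954506354513697 + 1992942599319929602 = 1845371987232764717239 → 35138806325857460236376/1845371987232764717239
APPEND 23: p_16 = 23·35138806325857460236376 + 1671469406727431240289 = 809864014901449016676937, q_16 = 23·1845371987232764717239 + 87779954506354513697 = 42531335660859943010194 → 809864014901449016676937/42531335660859943010194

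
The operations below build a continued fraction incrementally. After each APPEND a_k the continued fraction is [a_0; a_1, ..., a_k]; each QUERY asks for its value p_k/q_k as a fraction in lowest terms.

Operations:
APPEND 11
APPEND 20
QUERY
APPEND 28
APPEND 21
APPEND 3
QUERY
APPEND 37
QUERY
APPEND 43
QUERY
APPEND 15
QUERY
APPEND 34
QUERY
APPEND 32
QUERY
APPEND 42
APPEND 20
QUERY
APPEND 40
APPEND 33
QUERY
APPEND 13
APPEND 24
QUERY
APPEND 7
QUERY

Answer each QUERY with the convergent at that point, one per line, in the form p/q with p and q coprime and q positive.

221/20
397399/35964
14834163/1342469
638266408/57762131
9588830283/867774434
326658496030/29562092887
10462660703243/946854746818
8805630821347963/796896083931678
11646750342465722911/1054013043101901657
3653896816982058089287/330672057870544651353
25729038138317722973608/2328438490294956007375

APPEND 11: p_0 = 11·1 + 0 = 11, q_0 = 11·0 + 1 = 1 → 11/1
APPEND 20: p_1 = 20·11 + 1 = 221, q_1 = 20·1 + 0 = 20 → 221/20
APPEND 28: p_2 = 28·221 + 11 = 6199, q_2 = 28·20 + 1 = 561 → 6199/561
APPEND 21: p_3 = 21·6199 + 221 = 130400, q_3 = 21·561 + 20 = 11801 → 130400/11801
APPEND 3: p_4 = 3·130400 + 6199 = 397399, q_4 = 3·11801 + 561 = 35964 → 397399/35964
APPEND 37: p_5 = 37·397399 + 130400 = 14834163, q_5 = 37·35964 + 11801 = 1342469 → 14834163/1342469
APPEND 43: p_6 = 43·14834163 + 397399 = 638266408, q_6 = 43·1342469 + 35964 = 57762131 → 638266408/57762131
APPEND 15: p_7 = 15·638266408 + 14834163 = 9588830283, q_7 = 15·57762131 + 1342469 = 867774434 → 9588830283/867774434
APPEND 34: p_8 = 34·9588830283 + 638266408 = 326658496030, q_8 = 34·867774434 + 57762131 = 29562092887 → 326658496030/29562092887
APPEND 32: p_9 = 32·326658496030 + 9588830283 = 10462660703243, q_9 = 32·29562092887 + 867774434 = 946854746818 → 10462660703243/946854746818
APPEND 42: p_10 = 42·10462660703243 + 326658496030 = 439758408032236, q_10 = 42·946854746818 + 29562092887 = 39797461459243 → 439758408032236/39797461459243
APPEND 20: p_11 = 20·439758408032236 + 10462660703243 = 8805630821347963, q_11 = 20·39797461459243 + 946854746818 = 796896083931678 → 8805630821347963/796896083931678
APPEND 40: p_12 = 40·8805630821347963 + 439758408032236 = 352664991261950756, q_12 = 40·796896083931678 + 39797461459243 = 31915640818726363 → 352664991261950756/31915640818726363
APPEND 33: p_13 = 33·352664991261950756 + 8805630821347963 = 11646750342465722911, q_13 = 33·31915640818726363 + 796896083931678 = 1054013043101901657 → 11646750342465722911/1054013043101901657
APPEND 13: p_14 = 13·11646750342465722911 + 352664991261950756 = 151760419443316348599, q_14 = 13·1054013043101901657 + 31915640818726363 = 13734085201143447904 → 151760419443316348599/13734085201143447904
APPEND 24: p_15 = 24·151760419443316348599 + 11646750342465722911 = 3653896816982058089287, q_15 = 24·13734085201143447904 + 1054013043101901657 = 330672057870544651353 → 3653896816982058089287/330672057870544651353
APPEND 7: p_16 = 7·3653896816982058089287 + 151760419443316348599 = 25729038138317722973608, q_16 = 7·330672057870544651353 + 13734085201143447904 = 2328438490294956007375 → 25729038138317722973608/2328438490294956007375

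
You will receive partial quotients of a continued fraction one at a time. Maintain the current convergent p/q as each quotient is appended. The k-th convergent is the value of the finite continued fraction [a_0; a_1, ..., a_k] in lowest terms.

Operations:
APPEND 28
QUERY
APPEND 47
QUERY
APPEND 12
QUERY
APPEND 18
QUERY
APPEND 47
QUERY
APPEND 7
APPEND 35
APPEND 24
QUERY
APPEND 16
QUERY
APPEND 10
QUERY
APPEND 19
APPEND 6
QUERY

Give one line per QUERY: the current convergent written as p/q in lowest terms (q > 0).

APPEND 28: p_0 = 28·1 + 0 = 28, q_0 = 28·0 + 1 = 1 → 28/1
APPEND 47: p_1 = 47·28 + 1 = 1317, q_1 = 47·1 + 0 = 47 → 1317/47
APPEND 12: p_2 = 12·1317 + 28 = 15832, q_2 = 12·47 + 1 = 565 → 15832/565
APPEND 18: p_3 = 18·15832 + 1317 = 286293, q_3 = 18·565 + 47 = 10217 → 286293/10217
APPEND 47: p_4 = 47·286293 + 15832 = 13471603, q_4 = 47·10217 + 565 = 480764 → 13471603/480764
APPEND 7: p_5 = 7·13471603 + 286293 = 94587514, q_5 = 7·480764 + 10217 = 3375565 → 94587514/3375565
APPEND 35: p_6 = 35·94587514 + 13471603 = 3324034593, q_6 = 35·3375565 + 480764 = 118625539 → 3324034593/118625539
APPEND 24: p_7 = 24·3324034593 + 94587514 = 79871417746, q_7 = 24·118625539 + 3375565 = 2850388501 → 79871417746/2850388501
APPEND 16: p_8 = 16·79871417746 + 3324034593 = 1281266718529, q_8 = 16·2850388501 + 118625539 = 45724841555 → 1281266718529/45724841555
APPEND 10: p_9 = 10·1281266718529 + 79871417746 = 12892538603036, q_9 = 10·45724841555 + 2850388501 = 460098804051 → 12892538603036/460098804051
APPEND 19: p_10 = 19·12892538603036 + 1281266718529 = 246239500176213, q_10 = 19·460098804051 + 45724841555 = 8787602118524 → 246239500176213/8787602118524
APPEND 6: p_11 = 6·246239500176213 + 12892538603036 = 1490329539660314, q_11 = 6·8787602118524 + 460098804051 = 53185711515195 → 1490329539660314/53185711515195

28/1
1317/47
15832/565
286293/10217
13471603/480764
79871417746/2850388501
1281266718529/45724841555
12892538603036/460098804051
1490329539660314/53185711515195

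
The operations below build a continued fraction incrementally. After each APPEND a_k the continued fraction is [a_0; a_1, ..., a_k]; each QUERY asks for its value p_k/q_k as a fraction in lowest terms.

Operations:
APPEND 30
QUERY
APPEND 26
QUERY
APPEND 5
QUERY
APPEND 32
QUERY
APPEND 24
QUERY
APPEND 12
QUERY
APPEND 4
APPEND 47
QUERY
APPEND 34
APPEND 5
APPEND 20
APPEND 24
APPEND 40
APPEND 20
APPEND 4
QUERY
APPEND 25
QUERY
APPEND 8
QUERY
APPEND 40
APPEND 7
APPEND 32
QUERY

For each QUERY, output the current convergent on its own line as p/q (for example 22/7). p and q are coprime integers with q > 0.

30/1
781/26
3935/131
126701/4218
3044759/101363
36663809/1220574
7072563574/235452547
1908998626529142743/63552428215442497
48196330606325390108/1604502904580517725
387479643477132263607/12899575664859584297
3510560314271881817672724/116869980558542381858629

APPEND 30: p_0 = 30·1 + 0 = 30, q_0 = 30·0 + 1 = 1 → 30/1
APPEND 26: p_1 = 26·30 + 1 = 781, q_1 = 26·1 + 0 = 26 → 781/26
APPEND 5: p_2 = 5·781 + 30 = 3935, q_2 = 5·26 + 1 = 131 → 3935/131
APPEND 32: p_3 = 32·3935 + 781 = 126701, q_3 = 32·131 + 26 = 4218 → 126701/4218
APPEND 24: p_4 = 24·126701 + 3935 = 3044759, q_4 = 24·4218 + 131 = 101363 → 3044759/101363
APPEND 12: p_5 = 12·3044759 + 126701 = 36663809, q_5 = 12·101363 + 4218 = 1220574 → 36663809/1220574
APPEND 4: p_6 = 4·36663809 + 3044759 = 149699995, q_6 = 4·1220574 + 101363 = 4983659 → 149699995/4983659
APPEND 47: p_7 = 47·149699995 + 36663809 = 7072563574, q_7 = 47·4983659 + 1220574 = 235452547 → 7072563574/235452547
APPEND 34: p_8 = 34·7072563574 + 149699995 = 240616861511, q_8 = 34·235452547 + 4983659 = 8010370257 → 240616861511/8010370257
APPEND 5: p_9 = 5·240616861511 + 7072563574 = 1210156871129, q_9 = 5·8010370257 + 235452547 = 40287303832 → 1210156871129/40287303832
APPEND 20: p_10 = 20·1210156871129 + 240616861511 = 24443754284091, q_10 = 20·40287303832 + 8010370257 = 813756446897 → 24443754284091/813756446897
APPEND 24: p_11 = 24·24443754284091 + 1210156871129 = 587860259689313, q_11 = 24·813756446897 + 40287303832 = 19570442029360 → 587860259689313/19570442029360
APPEND 40: p_12 = 40·587860259689313 + 24443754284091 = 23538854141856611, q_12 = 40·19570442029360 + 813756446897 = 783631437621297 → 23538854141856611/783631437621297
APPEND 20: p_13 = 20·23538854141856611 + 587860259689313 = 471364943096821533, q_13 = 20·783631437621297 + 19570442029360 = 15692199194455300 → 471364943096821533/15692199194455300
APPEND 4: p_14 = 4·471364943096821533 + 23538854141856611 = 1908998626529142743, q_14 = 4·15692199194455300 + 783631437621297 = 63552428215442497 → 1908998626529142743/63552428215442497
APPEND 25: p_15 = 25·1908998626529142743 + 471364943096821533 = 48196330606325390108, q_15 = 25·63552428215442497 + 15692199194455300 = 1604502904580517725 → 48196330606325390108/1604502904580517725
APPEND 8: p_16 = 8·48196330606325390108 + 1908998626529142743 = 387479643477132263607, q_16 = 8·1604502904580517725 + 63552428215442497 = 12899575664859584297 → 387479643477132263607/12899575664859584297
APPEND 40: p_17 = 40·387479643477132263607 + 48196330606325390108 = 15547382069691615934388, q_17 = 40·12899575664859584297 + 1604502904580517725 = 517587529498963889605 → 15547382069691615934388/517587529498963889605
APPEND 7: p_18 = 7·15547382069691615934388 + 387479643477132263607 = 109219154131318443804323, q_18 = 7·517587529498963889605 + 12899575664859584297 = 3636012282157606811532 → 109219154131318443804323/3636012282157606811532
APPEND 32: p_19 = 32·109219154131318443804323 + 15547382069691615934388 = 3510560314271881817672724, q_19 = 32·3636012282157606811532 + 517587529498963889605 = 116869980558542381858629 → 3510560314271881817672724/116869980558542381858629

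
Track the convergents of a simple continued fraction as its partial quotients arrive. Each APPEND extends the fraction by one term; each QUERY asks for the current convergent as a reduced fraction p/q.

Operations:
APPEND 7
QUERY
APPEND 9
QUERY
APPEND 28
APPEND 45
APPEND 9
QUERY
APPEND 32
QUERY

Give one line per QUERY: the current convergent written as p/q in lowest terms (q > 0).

APPEND 7: p_0 = 7·1 + 0 = 7, q_0 = 7·0 + 1 = 1 → 7/1
APPEND 9: p_1 = 9·7 + 1 = 64, q_1 = 9·1 + 0 = 9 → 64/9
APPEND 28: p_2 = 28·64 + 7 = 1799, q_2 = 28·9 + 1 = 253 → 1799/253
APPEND 45: p_3 = 45·1799 + 64 = 81019, q_3 = 45·253 + 9 = 11394 → 81019/11394
APPEND 9: p_4 = 9·81019 + 1799 = 730970, q_4 = 9·11394 + 253 = 102799 → 730970/102799
APPEND 32: p_5 = 32·730970 + 81019 = 23472059, q_5 = 32·102799 + 11394 = 3300962 → 23472059/3300962

7/1
64/9
730970/102799
23472059/3300962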